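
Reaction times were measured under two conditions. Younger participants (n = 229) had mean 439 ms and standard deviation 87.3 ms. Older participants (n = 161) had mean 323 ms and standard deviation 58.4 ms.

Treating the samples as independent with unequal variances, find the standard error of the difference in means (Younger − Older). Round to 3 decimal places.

7.380

SE₁ = s₁/√n₁ = 87.3/√229 = 5.7689; SE₂ = 58.4/√161 = 4.6026.
Independent samples, unequal variances: SE_diff = √(SE₁² + SE₂²) = √(33.28020721 + 21.18392676) = 7.3800.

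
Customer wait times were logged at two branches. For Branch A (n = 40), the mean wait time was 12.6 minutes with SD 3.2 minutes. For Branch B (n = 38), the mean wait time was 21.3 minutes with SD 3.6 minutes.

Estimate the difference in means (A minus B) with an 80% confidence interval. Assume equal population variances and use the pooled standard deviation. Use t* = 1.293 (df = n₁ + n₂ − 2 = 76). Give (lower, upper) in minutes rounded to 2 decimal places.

(-9.70, -7.70)

Pooled variance s_p² = [39·3.2² + 37·3.6²] / (40+38−2) = 11.5642, so s_p = 3.4006.
SE_diff = s_p·√(1/n₁ + 1/n₂) = 3.4006·√(1/40 + 1/38) = 0.7703.
t* = 1.293; margin = 1.293 × 0.7703 = 0.9960.
Difference = 12.6 − 21.3 = -8.7000.
-8.7000 ± 0.9960 → (-9.70, -7.70).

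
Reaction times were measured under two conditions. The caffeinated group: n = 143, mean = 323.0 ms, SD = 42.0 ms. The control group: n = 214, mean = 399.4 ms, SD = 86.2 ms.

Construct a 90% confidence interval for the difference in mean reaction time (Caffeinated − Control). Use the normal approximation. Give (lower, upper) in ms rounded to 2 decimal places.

(-87.68, -65.12)

SE₁ = s₁/√n₁ = 42.0/√143 = 3.5122; SE₂ = 86.2/√214 = 5.8925.
Independent samples, unequal variances: SE_diff = √(SE₁² + SE₂²) = √(12.33554884 + 34.72155625) = 6.8598.
z* = 1.645, so margin of error = 1.645 × 6.8598 = 11.2844.
Difference in means = 323.0 − 399.4 = -76.4000.
-76.4000 ± 11.2844 → (-87.68, -65.12).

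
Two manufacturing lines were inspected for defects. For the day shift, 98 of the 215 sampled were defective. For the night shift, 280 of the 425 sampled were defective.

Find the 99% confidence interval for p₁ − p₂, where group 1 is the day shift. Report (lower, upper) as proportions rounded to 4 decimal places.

First, p̂₁ = 98/215 = 0.4558; p̂₂ = 280/425 = 0.6588.
The two standard errors are √(0.4558×0.5442/215) = 0.03397 and √(0.6588×0.3412/425) = 0.02300.
Because the samples are independent, SE_diff = √(0.03397² + 0.02300²) = 0.04102.
Using z* = 2.576 for 99%, ME = 2.576 × 0.04102 = 0.10567.
p̂₁ − p̂₂ = -0.2030; interval -0.2030 ± 0.10567 gives (-0.3087, -0.0973).

(-0.3087, -0.0973)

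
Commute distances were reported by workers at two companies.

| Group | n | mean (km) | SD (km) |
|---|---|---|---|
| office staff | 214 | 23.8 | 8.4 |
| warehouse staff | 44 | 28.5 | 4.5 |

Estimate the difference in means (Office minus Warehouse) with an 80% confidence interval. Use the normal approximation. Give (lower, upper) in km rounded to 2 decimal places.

SE₁ = s₁/√n₁ = 8.4/√214 = 0.5742; SE₂ = 4.5/√44 = 0.6784.
Independent samples, unequal variances: SE_diff = √(SE₁² + SE₂²) = √(0.32970564 + 0.46022656) = 0.8888.
z* = 1.282, so margin of error = 1.282 × 0.8888 = 1.1394.
Difference in means = 23.8 − 28.5 = -4.7000.
-4.7000 ± 1.1394 → (-5.84, -3.56).

(-5.84, -3.56)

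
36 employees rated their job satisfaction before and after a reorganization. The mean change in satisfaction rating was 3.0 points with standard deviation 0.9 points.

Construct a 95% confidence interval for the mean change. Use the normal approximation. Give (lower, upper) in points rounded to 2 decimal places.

(2.71, 3.29)

This is a matched-pairs design, so SE = s_d/√n = 0.9/√36 = 0.1500.
Margin = 1.960 × 0.1500 = 0.2940; the interval is 3.0 ± 0.2940 = (2.71, 3.29).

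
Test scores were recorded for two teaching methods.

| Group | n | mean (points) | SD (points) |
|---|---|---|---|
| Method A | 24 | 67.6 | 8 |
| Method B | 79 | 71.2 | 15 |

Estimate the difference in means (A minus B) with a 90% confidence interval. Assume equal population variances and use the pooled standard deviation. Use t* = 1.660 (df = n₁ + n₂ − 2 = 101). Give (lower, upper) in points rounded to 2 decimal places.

s_p = √[((n₁−1)s₁² + (n₂−1)s₂²)/(n₁+n₂−2)] = √[(23·8² + 78·15²)/101] = 13.7236.
SE = 13.7236·√(1/24 + 1/79) = 3.1987.
With t* = 1.660, margin = 1.660 × 3.1987 = 5.3098.
x̄₁ − x̄₂ = 67.6 − 71.2 = -3.6000; interval -3.6000 ± 5.3098 = (-8.91, 1.71).

(-8.91, 1.71)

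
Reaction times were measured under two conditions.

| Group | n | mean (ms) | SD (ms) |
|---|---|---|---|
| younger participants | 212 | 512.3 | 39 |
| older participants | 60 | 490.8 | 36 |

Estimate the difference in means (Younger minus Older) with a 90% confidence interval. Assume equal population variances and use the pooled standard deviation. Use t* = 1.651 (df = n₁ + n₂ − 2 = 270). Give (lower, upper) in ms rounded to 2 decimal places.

Pooled variance s_p² = [211·39² + 59·36²] / (212+60−2) = 1471.8333, so s_p = 38.3645.
SE_diff = s_p·√(1/n₁ + 1/n₂) = 38.3645·√(1/212 + 1/60) = 5.6101.
t* = 1.651; margin = 1.651 × 5.6101 = 9.2623.
Difference = 512.3 − 490.8 = 21.5000.
21.5000 ± 9.2623 → (12.24, 30.76).

(12.24, 30.76)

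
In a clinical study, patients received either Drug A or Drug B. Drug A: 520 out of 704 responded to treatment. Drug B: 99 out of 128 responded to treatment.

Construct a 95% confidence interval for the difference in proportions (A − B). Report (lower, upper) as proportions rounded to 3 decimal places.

p̂₁ = 520/704 = 0.7386 and p̂₂ = 99/128 = 0.7734.
SE₁ = √(p̂₁(1−p̂₁)/n₁) = √(0.7386·0.2614/704) = 0.01656; SE₂ = √(0.7734·0.2266/128) = 0.03700.
Independent samples: SE of the difference = √(SE₁² + SE₂²) = √(0.0002742336 + 0.001369) = 0.04054.
z* for 95% confidence is 1.960, so the margin of error is 1.960 × 0.04054 = 0.07946.
Point estimate p̂₁ − p̂₂ = 0.7386 − 0.7734 = -0.0348.
-0.0348 ± 0.07946 → (-0.114, 0.045).

(-0.114, 0.045)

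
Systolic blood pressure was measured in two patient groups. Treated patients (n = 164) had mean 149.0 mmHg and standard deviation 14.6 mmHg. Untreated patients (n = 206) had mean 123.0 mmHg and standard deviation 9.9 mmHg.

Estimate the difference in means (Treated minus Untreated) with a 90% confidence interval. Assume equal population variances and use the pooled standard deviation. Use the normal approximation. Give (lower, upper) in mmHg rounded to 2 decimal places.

(23.90, 28.10)

s_p = √[((n₁−1)s₁² + (n₂−1)s₂²)/(n₁+n₂−2)] = √[(163·14.6² + 205·9.9²)/368] = 12.2071.
SE = 12.2071·√(1/164 + 1/206) = 1.2775.
With z* = 1.645, margin = 1.645 × 1.2775 = 2.1015.
x̄₁ − x̄₂ = 149.0 − 123.0 = 26.0000; interval 26.0000 ± 2.1015 = (23.90, 28.10).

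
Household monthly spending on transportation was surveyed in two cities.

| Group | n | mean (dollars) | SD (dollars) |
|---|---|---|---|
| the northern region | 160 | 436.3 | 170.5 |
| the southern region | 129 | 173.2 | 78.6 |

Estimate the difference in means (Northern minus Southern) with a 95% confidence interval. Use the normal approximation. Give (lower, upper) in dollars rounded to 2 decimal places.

(233.40, 292.80)

Per-group SEs: s₁/√n₁ = 170.5/√160 = 13.4792, s₂/√n₂ = 78.6/√129 = 6.9203.
Unpooled SE of the difference: √(181.68883264 + 47.89055209) = 15.1519.
Margin of error = z* · SE = 1.960 × 15.1519 = 29.6977.
x̄₁ − x̄₂ = 436.3 − 173.2 = 263.1000.
CI: 263.1000 ± 29.6977 = (233.40, 292.80).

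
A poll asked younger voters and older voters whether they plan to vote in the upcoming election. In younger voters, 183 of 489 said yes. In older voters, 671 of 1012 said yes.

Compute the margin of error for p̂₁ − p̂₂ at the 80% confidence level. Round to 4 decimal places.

Sample proportions: 183/489 = 0.3742, 671/1012 = 0.6630.
Each SE is √(p̂(1−p̂)/n): √(0.3742·0.6258/489) = 0.02188 and √(0.6630·0.3370/1012) = 0.01486.
SE(p̂₁ − p̂₂) = √(SE₁² + SE₂²) = √(0.0004787344 + 0.0002208196) = 0.02645, since the two samples are independent.
At 80% confidence z* = 1.282; margin = 1.282 × 0.02645 = 0.03391.

0.0339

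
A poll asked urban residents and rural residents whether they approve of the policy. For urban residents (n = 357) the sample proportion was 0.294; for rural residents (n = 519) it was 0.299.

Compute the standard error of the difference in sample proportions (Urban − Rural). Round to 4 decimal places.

0.0314

SE₁ = √(p̂₁(1−p̂₁)/n₁) = √(0.2940·0.7060/357) = 0.02411; SE₂ = √(0.2990·0.7010/519) = 0.02010.
Independent samples: SE of the difference = √(SE₁² + SE₂²) = √(0.0005812921 + 0.00040401) = 0.03139.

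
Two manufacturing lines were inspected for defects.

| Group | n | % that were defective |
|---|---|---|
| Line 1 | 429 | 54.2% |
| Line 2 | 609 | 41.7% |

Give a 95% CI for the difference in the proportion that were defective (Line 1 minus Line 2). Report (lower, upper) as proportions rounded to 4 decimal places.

The two standard errors are √(0.5420×0.4580/429) = 0.02405 and √(0.4170×0.5830/609) = 0.01998.
Because the samples are independent, SE_diff = √(0.02405² + 0.01998²) = 0.03127.
Using z* = 1.960 for 95%, ME = 1.960 × 0.03127 = 0.06129.
p̂₁ − p̂₂ = 0.1250; interval 0.1250 ± 0.06129 gives (0.0637, 0.1863).

(0.0637, 0.1863)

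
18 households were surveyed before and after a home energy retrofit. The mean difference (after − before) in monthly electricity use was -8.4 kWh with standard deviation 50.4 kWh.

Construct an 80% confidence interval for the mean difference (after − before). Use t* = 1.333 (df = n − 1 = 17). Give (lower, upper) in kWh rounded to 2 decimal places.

This is a matched-pairs design, so SE = s_d/√n = 50.4/√18 = 11.8794.
Margin = 1.333 × 11.8794 = 15.8352; the interval is -8.4 ± 15.8352 = (-24.24, 7.44).

(-24.24, 7.44)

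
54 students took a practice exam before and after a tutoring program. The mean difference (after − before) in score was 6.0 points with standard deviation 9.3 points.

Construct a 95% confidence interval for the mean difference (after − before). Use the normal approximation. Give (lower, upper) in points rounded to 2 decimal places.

(3.52, 8.48)

This is a matched-pairs design, so SE = s_d/√n = 9.3/√54 = 1.2656.
Margin = 1.960 × 1.2656 = 2.4806; the interval is 6.0 ± 2.4806 = (3.52, 8.48).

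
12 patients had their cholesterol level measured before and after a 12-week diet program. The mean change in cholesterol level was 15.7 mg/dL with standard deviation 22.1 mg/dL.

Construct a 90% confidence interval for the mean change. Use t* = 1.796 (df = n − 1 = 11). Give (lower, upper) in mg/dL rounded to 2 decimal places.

(4.24, 27.16)

Paired design: SE = s_d/√n = 22.1/√12 = 6.3797.
t* = 1.796; margin of error = 1.796 × 6.3797 = 11.4579.
15.7 ± 11.4579 → (4.24, 27.16).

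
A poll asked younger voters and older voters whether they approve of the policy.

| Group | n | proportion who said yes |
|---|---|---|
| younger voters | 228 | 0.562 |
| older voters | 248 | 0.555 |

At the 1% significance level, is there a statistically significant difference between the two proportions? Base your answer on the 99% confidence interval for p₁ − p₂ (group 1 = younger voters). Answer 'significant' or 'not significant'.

Each SE is √(p̂(1−p̂)/n): √(0.5620·0.4380/228) = 0.03286 and √(0.5550·0.4450/248) = 0.03156.
SE(p̂₁ − p̂₂) = √(SE₁² + SE₂²) = √(0.0010797796 + 0.0009960336) = 0.04556, since the two samples are independent.
At 99% confidence z* = 2.576; margin = 2.576 × 0.04556 = 0.11736.
The difference is 0.5620 − 0.5550 = 0.0070, so the interval is 0.0070 ± 0.11736 = (-0.11036, 0.12436).
The interval (-0.11036, 0.12436) contains 0, so the difference is not significant.

not significant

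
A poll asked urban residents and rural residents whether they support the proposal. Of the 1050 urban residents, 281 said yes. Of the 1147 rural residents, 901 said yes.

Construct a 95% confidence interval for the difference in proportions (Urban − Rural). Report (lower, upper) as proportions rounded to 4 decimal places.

Sample proportions: 281/1050 = 0.2676, 901/1147 = 0.7855.
Each SE is √(p̂(1−p̂)/n): √(0.2676·0.7324/1050) = 0.01366 and √(0.7855·0.2145/1147) = 0.01212.
SE(p̂₁ − p̂₂) = √(SE₁² + SE₂²) = √(0.0001865956 + 0.0001468944) = 0.01826, since the two samples are independent.
At 95% confidence z* = 1.960; margin = 1.960 × 0.01826 = 0.03579.
The difference is 0.2676 − 0.7855 = -0.5179, so the interval is -0.5179 ± 0.03579 = (-0.5537, -0.4821).

(-0.5537, -0.4821)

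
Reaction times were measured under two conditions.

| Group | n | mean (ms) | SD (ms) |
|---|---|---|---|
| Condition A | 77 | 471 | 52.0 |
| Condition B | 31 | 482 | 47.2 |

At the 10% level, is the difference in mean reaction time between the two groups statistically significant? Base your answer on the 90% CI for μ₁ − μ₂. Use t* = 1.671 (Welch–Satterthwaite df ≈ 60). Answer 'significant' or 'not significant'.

not significant

Per-group SEs: s₁/√n₁ = 52.0/√77 = 5.9259, s₂/√n₂ = 47.2/√31 = 8.4774.
Unpooled SE of the difference: √(35.11629081 + 71.86631076) = 10.3432.
Margin of error = t* · SE = 1.671 × 10.3432 = 17.2835.
x̄₁ − x̄₂ = 471 − 482 = -11.0000.
CI: -11.0000 ± 17.2835 = (-28.2835, 6.2835).
The interval (-28.2835, 6.2835) contains 0, so the difference is not significant.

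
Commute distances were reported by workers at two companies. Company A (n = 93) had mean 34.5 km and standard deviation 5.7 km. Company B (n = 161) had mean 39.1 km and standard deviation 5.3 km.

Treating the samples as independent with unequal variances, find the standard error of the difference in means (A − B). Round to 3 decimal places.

SE₁ = s₁/√n₁ = 5.7/√93 = 0.5911; SE₂ = 5.3/√161 = 0.4177.
Independent samples, unequal variances: SE_diff = √(SE₁² + SE₂²) = √(0.34939921 + 0.17447329) = 0.7238.

0.724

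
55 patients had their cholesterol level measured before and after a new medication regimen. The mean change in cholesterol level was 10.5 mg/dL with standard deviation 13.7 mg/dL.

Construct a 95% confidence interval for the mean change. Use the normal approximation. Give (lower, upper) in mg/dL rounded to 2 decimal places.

(6.88, 14.12)

This is a matched-pairs design, so SE = s_d/√n = 13.7/√55 = 1.8473.
Margin = 1.960 × 1.8473 = 3.6207; the interval is 10.5 ± 3.6207 = (6.88, 14.12).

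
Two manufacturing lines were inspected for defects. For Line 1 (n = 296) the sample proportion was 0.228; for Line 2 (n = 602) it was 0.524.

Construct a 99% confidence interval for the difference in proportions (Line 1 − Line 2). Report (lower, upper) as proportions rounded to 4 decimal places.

(-0.3778, -0.2142)

Each SE is √(p̂(1−p̂)/n): √(0.2280·0.7720/296) = 0.02439 and √(0.5240·0.4760/602) = 0.02035.
SE(p̂₁ − p̂₂) = √(SE₁² + SE₂²) = √(0.0005948721 + 0.0004141225) = 0.03176, since the two samples are independent.
At 99% confidence z* = 2.576; margin = 2.576 × 0.03176 = 0.08181.
The difference is 0.2280 − 0.5240 = -0.2960, so the interval is -0.2960 ± 0.08181 = (-0.3778, -0.2142).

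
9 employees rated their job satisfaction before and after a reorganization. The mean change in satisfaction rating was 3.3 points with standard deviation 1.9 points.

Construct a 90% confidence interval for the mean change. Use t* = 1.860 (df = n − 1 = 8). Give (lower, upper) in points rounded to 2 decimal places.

Paired design: SE = s_d/√n = 1.9/√9 = 0.6333.
t* = 1.860; margin of error = 1.860 × 0.6333 = 1.1779.
3.3 ± 1.1779 → (2.12, 4.48).

(2.12, 4.48)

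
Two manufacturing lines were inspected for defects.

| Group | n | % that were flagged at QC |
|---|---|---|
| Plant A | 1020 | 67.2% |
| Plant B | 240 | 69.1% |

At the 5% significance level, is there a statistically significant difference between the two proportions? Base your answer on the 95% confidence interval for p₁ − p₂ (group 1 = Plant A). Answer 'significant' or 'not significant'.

Each SE is √(p̂(1−p̂)/n): √(0.6720·0.3280/1020) = 0.01470 and √(0.6910·0.3090/240) = 0.02983.
SE(p̂₁ − p̂₂) = √(SE₁² + SE₂²) = √(0.00021609 + 0.0008898289) = 0.03326, since the two samples are independent.
At 95% confidence z* = 1.960; margin = 1.960 × 0.03326 = 0.06519.
The difference is 0.6720 − 0.6910 = -0.0190, so the interval is -0.0190 ± 0.06519 = (-0.08419, 0.04619).
The interval (-0.08419, 0.04619) contains 0, so the difference is not significant.

not significant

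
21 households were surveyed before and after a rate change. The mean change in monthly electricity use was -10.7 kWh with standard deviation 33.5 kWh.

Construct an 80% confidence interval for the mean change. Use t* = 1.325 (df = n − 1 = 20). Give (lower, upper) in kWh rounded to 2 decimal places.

(-20.39, -1.01)

This is a matched-pairs design, so SE = s_d/√n = 33.5/√21 = 7.3103.
Margin = 1.325 × 7.3103 = 9.6861; the interval is -10.7 ± 9.6861 = (-20.39, -1.01).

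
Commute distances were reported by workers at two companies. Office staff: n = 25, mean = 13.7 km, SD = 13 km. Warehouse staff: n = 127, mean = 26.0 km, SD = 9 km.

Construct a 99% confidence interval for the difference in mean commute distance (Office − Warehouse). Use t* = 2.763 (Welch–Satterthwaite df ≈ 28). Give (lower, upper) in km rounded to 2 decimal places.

(-19.82, -4.78)

SE₁ = s₁/√n₁ = 13/√25 = 2.6000; SE₂ = 9/√127 = 0.7986.
Independent samples, unequal variances: SE_diff = √(SE₁² + SE₂²) = √(6.76 + 0.63776196) = 2.7199.
t* = 2.763, so margin of error = 2.763 × 2.7199 = 7.5151.
Difference in means = 13.7 − 26.0 = -12.3000.
-12.3000 ± 7.5151 → (-19.82, -4.78).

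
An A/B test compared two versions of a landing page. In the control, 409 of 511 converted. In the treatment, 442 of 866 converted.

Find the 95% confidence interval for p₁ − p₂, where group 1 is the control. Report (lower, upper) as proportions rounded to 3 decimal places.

(0.242, 0.338)

p̂₁ = 409/511 = 0.8004 and p̂₂ = 442/866 = 0.5104.
SE₁ = √(p̂₁(1−p̂₁)/n₁) = √(0.8004·0.1996/511) = 0.01768; SE₂ = √(0.5104·0.4896/866) = 0.01699.
Independent samples: SE of the difference = √(SE₁² + SE₂²) = √(0.0003125824 + 0.0002886601) = 0.02452.
z* for 95% confidence is 1.960, so the margin of error is 1.960 × 0.02452 = 0.04806.
Point estimate p̂₁ − p̂₂ = 0.8004 − 0.5104 = 0.2900.
0.2900 ± 0.04806 → (0.242, 0.338).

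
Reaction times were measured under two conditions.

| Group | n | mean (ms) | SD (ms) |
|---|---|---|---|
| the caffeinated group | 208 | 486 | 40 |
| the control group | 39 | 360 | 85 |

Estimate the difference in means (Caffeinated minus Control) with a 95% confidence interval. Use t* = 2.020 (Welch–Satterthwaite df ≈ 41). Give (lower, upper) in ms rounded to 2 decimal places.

(97.94, 154.06)

SE₁ = s₁/√n₁ = 40/√208 = 2.7735; SE₂ = 85/√39 = 13.6109.
Independent samples, unequal variances: SE_diff = √(SE₁² + SE₂²) = √(7.69230225 + 185.25659881) = 13.8906.
t* = 2.020, so margin of error = 2.020 × 13.8906 = 28.0590.
Difference in means = 486 − 360 = 126.0000.
126.0000 ± 28.0590 → (97.94, 154.06).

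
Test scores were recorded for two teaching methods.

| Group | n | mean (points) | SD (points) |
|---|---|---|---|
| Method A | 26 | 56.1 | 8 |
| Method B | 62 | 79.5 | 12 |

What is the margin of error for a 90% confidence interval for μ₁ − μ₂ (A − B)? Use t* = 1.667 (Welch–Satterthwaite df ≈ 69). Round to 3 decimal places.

Standard errors of each mean: 8/√26 = 1.5689 and 12/√62 = 1.5240.
SE(x̄₁ − x̄₂) = √(1.5689² + 1.5240²) = 2.1872 for independent samples with unequal variances.
With t* = 1.667, the margin is 1.667 × 2.1872 = 3.6461.

3.646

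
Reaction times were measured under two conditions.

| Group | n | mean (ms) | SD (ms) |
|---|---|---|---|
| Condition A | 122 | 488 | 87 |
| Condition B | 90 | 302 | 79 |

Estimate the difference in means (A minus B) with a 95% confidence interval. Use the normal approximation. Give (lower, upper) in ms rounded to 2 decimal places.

Standard errors of each mean: 87/√122 = 7.8766 and 79/√90 = 8.3273.
SE(x̄₁ − x̄₂) = √(7.8766² + 8.3273²) = 11.4623 for independent samples with unequal variances.
With z* = 1.960, the margin is 1.960 × 11.4623 = 22.4661.
x̄₁ − x̄₂ = 488 − 302 = 186.0000; the interval is 186.0000 ± 22.4661 = (163.53, 208.47).

(163.53, 208.47)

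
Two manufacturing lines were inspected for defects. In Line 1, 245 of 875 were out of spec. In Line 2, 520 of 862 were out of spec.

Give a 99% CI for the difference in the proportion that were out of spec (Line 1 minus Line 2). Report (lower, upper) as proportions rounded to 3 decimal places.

Sample proportions: 245/875 = 0.2800, 520/862 = 0.6032.
Each SE is √(p̂(1−p̂)/n): √(0.2800·0.7200/875) = 0.01518 and √(0.6032·0.3968/862) = 0.01666.
SE(p̂₁ − p̂₂) = √(SE₁² + SE₂²) = √(0.0002304324 + 0.0002775556) = 0.02254, since the two samples are independent.
At 99% confidence z* = 2.576; margin = 2.576 × 0.02254 = 0.05806.
The difference is 0.2800 − 0.6032 = -0.3232, so the interval is -0.3232 ± 0.05806 = (-0.381, -0.265).

(-0.381, -0.265)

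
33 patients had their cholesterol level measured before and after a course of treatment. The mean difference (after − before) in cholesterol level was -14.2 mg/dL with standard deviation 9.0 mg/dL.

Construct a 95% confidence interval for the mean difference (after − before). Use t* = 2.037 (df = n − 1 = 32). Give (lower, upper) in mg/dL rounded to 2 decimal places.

This is a matched-pairs design, so SE = s_d/√n = 9.0/√33 = 1.5667.
Margin = 2.037 × 1.5667 = 3.1914; the interval is -14.2 ± 3.1914 = (-17.39, -11.01).

(-17.39, -11.01)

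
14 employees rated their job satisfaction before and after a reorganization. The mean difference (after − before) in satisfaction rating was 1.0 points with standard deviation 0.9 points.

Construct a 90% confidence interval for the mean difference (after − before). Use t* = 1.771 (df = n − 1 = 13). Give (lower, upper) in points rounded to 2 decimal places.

This is a matched-pairs design, so SE = s_d/√n = 0.9/√14 = 0.2405.
Margin = 1.771 × 0.2405 = 0.4259; the interval is 1.0 ± 0.4259 = (0.57, 1.43).

(0.57, 1.43)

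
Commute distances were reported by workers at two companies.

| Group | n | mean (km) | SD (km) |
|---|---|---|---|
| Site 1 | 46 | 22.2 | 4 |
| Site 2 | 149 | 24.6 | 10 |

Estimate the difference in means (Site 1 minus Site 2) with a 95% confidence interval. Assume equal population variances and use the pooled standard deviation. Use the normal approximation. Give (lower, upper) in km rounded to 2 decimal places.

s_p = √[((n₁−1)s₁² + (n₂−1)s₂²)/(n₁+n₂−2)] = √[(45·4² + 148·10²)/193] = 8.9674.
SE = 8.9674·√(1/46 + 1/149) = 1.5126.
With z* = 1.960, margin = 1.960 × 1.5126 = 2.9647.
x̄₁ − x̄₂ = 22.2 − 24.6 = -2.4000; interval -2.4000 ± 2.9647 = (-5.36, 0.56).

(-5.36, 0.56)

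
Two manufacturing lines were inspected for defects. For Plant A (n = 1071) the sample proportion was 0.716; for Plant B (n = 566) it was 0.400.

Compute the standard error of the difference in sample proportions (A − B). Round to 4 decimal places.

0.0248

SE₁ = √(p̂₁(1−p̂₁)/n₁) = √(0.7160·0.2840/1071) = 0.01378; SE₂ = √(0.4000·0.6000/566) = 0.02059.
Independent samples: SE of the difference = √(SE₁² + SE₂²) = √(0.0001898884 + 0.0004239481) = 0.02478.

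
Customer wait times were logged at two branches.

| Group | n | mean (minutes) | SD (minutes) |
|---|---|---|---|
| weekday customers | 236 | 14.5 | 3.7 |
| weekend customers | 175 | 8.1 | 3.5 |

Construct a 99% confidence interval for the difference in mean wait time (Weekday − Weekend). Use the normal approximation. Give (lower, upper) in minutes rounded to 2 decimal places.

SE₁ = s₁/√n₁ = 3.7/√236 = 0.2408; SE₂ = 3.5/√175 = 0.2646.
Independent samples, unequal variances: SE_diff = √(SE₁² + SE₂²) = √(0.05798464 + 0.07001316) = 0.3578.
z* = 2.576, so margin of error = 2.576 × 0.3578 = 0.9217.
Difference in means = 14.5 − 8.1 = 6.4000.
6.4000 ± 0.9217 → (5.48, 7.32).

(5.48, 7.32)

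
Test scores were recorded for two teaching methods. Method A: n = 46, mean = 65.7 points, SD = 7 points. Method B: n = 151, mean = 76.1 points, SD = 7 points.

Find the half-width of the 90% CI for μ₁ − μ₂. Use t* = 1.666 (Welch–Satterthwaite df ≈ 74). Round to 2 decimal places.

Per-group SEs: s₁/√n₁ = 7/√46 = 1.0321, s₂/√n₂ = 7/√151 = 0.5697.
Unpooled SE of the difference: √(1.06523041 + 0.32455809) = 1.1789.
Margin of error = t* · SE = 1.666 × 1.1789 = 1.9640.

1.96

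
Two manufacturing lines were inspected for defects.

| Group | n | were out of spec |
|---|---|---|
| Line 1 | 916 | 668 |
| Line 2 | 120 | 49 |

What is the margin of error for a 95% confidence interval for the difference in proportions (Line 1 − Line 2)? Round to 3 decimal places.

0.093

First, p̂₁ = 668/916 = 0.7293; p̂₂ = 49/120 = 0.4083.
The two standard errors are √(0.7293×0.2707/916) = 0.01468 and √(0.4083×0.5917/120) = 0.04487.
Because the samples are independent, SE_diff = √(0.01468² + 0.04487²) = 0.04721.
Using z* = 1.960 for 95%, ME = 1.960 × 0.04721 = 0.09253.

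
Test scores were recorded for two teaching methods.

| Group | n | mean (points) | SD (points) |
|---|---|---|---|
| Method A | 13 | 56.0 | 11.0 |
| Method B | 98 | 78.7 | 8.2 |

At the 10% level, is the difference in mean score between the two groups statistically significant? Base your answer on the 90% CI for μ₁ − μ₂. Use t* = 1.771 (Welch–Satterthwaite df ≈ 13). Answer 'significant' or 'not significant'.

significant

Standard errors of each mean: 11.0/√13 = 3.0509 and 8.2/√98 = 0.8283.
SE(x̄₁ − x̄₂) = √(3.0509² + 0.8283²) = 3.1613 for independent samples with unequal variances.
With t* = 1.771, the margin is 1.771 × 3.1613 = 5.5987.
x̄₁ − x̄₂ = 56.0 − 78.7 = -22.7000; the interval is -22.7000 ± 5.5987 = (-28.2987, -17.1013).
The interval (-28.2987, -17.1013) does not contain 0, so the difference is significant.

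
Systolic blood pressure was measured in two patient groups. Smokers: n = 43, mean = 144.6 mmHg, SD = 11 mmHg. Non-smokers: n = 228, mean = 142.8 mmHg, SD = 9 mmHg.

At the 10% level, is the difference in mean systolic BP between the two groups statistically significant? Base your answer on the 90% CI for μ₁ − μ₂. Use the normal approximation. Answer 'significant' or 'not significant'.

Standard errors of each mean: 11/√43 = 1.6775 and 9/√228 = 0.5960.
SE(x̄₁ − x̄₂) = √(1.6775² + 0.5960²) = 1.7802 for independent samples with unequal variances.
With z* = 1.645, the margin is 1.645 × 1.7802 = 2.9284.
x̄₁ − x̄₂ = 144.6 − 142.8 = 1.8000; the interval is 1.8000 ± 2.9284 = (-1.1284, 4.7284).
The interval (-1.1284, 4.7284) contains 0, so the difference is not significant.

not significant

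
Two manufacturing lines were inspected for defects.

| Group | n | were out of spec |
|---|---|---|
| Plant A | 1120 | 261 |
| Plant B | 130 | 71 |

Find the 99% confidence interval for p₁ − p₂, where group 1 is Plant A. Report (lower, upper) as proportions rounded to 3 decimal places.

p̂₁ = 261/1120 = 0.2330 and p̂₂ = 71/130 = 0.5462.
SE₁ = √(p̂₁(1−p̂₁)/n₁) = √(0.2330·0.7670/1120) = 0.01263; SE₂ = √(0.5462·0.4538/130) = 0.04367.
Independent samples: SE of the difference = √(SE₁² + SE₂²) = √(0.0001595169 + 0.0019070689) = 0.04546.
z* for 99% confidence is 2.576, so the margin of error is 2.576 × 0.04546 = 0.11710.
Point estimate p̂₁ − p̂₂ = 0.2330 − 0.5462 = -0.3132.
-0.3132 ± 0.11710 → (-0.430, -0.196).

(-0.430, -0.196)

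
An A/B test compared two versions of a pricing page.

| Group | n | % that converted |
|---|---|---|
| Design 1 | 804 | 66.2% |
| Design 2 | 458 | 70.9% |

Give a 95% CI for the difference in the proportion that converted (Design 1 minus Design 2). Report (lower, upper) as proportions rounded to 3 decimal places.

(-0.100, 0.006)

The two standard errors are √(0.6620×0.3380/804) = 0.01668 and √(0.7090×0.2910/458) = 0.02122.
Because the samples are independent, SE_diff = √(0.01668² + 0.02122²) = 0.02699.
Using z* = 1.960 for 95%, ME = 1.960 × 0.02699 = 0.05290.
p̂₁ − p̂₂ = -0.0470; interval -0.0470 ± 0.05290 gives (-0.100, 0.006).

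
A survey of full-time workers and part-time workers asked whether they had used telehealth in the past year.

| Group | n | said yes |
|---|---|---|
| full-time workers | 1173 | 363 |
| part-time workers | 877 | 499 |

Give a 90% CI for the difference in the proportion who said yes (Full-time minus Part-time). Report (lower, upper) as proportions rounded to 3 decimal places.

(-0.295, -0.224)

Sample proportions: 363/1173 = 0.3095, 499/877 = 0.5690.
Each SE is √(p̂(1−p̂)/n): √(0.3095·0.6905/1173) = 0.01350 and √(0.5690·0.4310/877) = 0.01672.
SE(p̂₁ − p̂₂) = √(SE₁² + SE₂²) = √(0.00018225 + 0.0002795584) = 0.02149, since the two samples are independent.
At 90% confidence z* = 1.645; margin = 1.645 × 0.02149 = 0.03535.
The difference is 0.3095 − 0.5690 = -0.2595, so the interval is -0.2595 ± 0.03535 = (-0.295, -0.224).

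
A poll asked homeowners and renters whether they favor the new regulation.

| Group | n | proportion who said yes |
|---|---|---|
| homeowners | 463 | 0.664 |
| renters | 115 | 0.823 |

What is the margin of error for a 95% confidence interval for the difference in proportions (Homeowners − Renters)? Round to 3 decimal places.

0.082

SE₁ = √(p̂₁(1−p̂₁)/n₁) = √(0.6640·0.3360/463) = 0.02195; SE₂ = √(0.8230·0.1770/115) = 0.03559.
Independent samples: SE of the difference = √(SE₁² + SE₂²) = √(0.0004818025 + 0.0012666481) = 0.04181.
z* for 95% confidence is 1.960, so the margin of error is 1.960 × 0.04181 = 0.08195.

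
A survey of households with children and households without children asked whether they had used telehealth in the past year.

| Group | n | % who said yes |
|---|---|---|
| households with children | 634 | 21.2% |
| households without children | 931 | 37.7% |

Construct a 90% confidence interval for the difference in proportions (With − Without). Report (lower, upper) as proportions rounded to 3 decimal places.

Each SE is √(p̂(1−p̂)/n): √(0.2120·0.7880/634) = 0.01623 and √(0.3770·0.6230/931) = 0.01588.
SE(p̂₁ − p̂₂) = √(SE₁² + SE₂²) = √(0.0002634129 + 0.0002521744) = 0.02271, since the two samples are independent.
At 90% confidence z* = 1.645; margin = 1.645 × 0.02271 = 0.03736.
The difference is 0.2120 − 0.3770 = -0.1650, so the interval is -0.1650 ± 0.03736 = (-0.202, -0.128).

(-0.202, -0.128)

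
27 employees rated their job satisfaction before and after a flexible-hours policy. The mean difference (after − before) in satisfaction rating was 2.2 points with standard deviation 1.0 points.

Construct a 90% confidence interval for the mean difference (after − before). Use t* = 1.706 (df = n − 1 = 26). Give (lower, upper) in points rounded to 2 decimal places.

(1.87, 2.53)

Paired design: SE = s_d/√n = 1.0/√27 = 0.1925.
t* = 1.706; margin of error = 1.706 × 0.1925 = 0.3284.
2.2 ± 0.3284 → (1.87, 2.53).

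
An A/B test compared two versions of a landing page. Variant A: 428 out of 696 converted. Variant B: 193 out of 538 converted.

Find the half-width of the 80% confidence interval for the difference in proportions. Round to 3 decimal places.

0.036

First, p̂₁ = 428/696 = 0.6149; p̂₂ = 193/538 = 0.3587.
The two standard errors are √(0.6149×0.3851/696) = 0.01845 and √(0.3587×0.6413/538) = 0.02068.
Because the samples are independent, SE_diff = √(0.01845² + 0.02068²) = 0.02771.
Using z* = 1.282 for 80%, ME = 1.282 × 0.02771 = 0.03552.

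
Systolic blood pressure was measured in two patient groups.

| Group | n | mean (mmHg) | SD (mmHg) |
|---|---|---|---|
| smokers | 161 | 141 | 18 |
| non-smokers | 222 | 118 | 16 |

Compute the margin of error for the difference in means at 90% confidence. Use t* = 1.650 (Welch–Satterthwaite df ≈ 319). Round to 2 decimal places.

2.94

SE₁ = s₁/√n₁ = 18/√161 = 1.4186; SE₂ = 16/√222 = 1.0738.
Independent samples, unequal variances: SE_diff = √(SE₁² + SE₂²) = √(2.01242596 + 1.15304644) = 1.7792.
t* = 1.650, so margin of error = 1.650 × 1.7792 = 2.9357.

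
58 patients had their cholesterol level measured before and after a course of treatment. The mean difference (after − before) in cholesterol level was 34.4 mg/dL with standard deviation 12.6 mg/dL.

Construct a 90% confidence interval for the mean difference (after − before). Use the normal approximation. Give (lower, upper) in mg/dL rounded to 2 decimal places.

Paired design: SE = s_d/√n = 12.6/√58 = 1.6545.
z* = 1.645; margin of error = 1.645 × 1.6545 = 2.7217.
34.4 ± 2.7217 → (31.68, 37.12).

(31.68, 37.12)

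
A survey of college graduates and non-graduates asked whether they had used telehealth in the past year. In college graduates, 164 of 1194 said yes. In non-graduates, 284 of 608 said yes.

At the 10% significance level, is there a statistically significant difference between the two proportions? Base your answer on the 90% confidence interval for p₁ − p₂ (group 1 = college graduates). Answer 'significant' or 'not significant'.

First, p̂₁ = 164/1194 = 0.1374; p̂₂ = 284/608 = 0.4671.
The two standard errors are √(0.1374×0.8626/1194) = 0.00996 and √(0.4671×0.5329/608) = 0.02023.
Because the samples are independent, SE_diff = √(0.00996² + 0.02023²) = 0.02255.
Using z* = 1.645 for 90%, ME = 1.645 × 0.02255 = 0.03709.
p̂₁ − p̂₂ = -0.3297; interval -0.3297 ± 0.03709 gives (-0.36679, -0.29261).
The interval (-0.36679, -0.29261) does not contain 0, so the difference is significant.

significant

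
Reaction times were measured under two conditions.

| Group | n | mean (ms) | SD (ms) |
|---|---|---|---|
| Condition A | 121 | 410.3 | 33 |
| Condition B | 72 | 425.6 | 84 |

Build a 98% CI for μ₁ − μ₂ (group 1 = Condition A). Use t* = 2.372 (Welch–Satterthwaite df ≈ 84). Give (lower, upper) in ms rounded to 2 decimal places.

Standard errors of each mean: 33/√121 = 3.0000 and 84/√72 = 9.8995.
SE(x̄₁ − x̄₂) = √(3.0000² + 9.8995²) = 10.3441 for independent samples with unequal variances.
With t* = 2.372, the margin is 2.372 × 10.3441 = 24.5362.
x̄₁ − x̄₂ = 410.3 − 425.6 = -15.3000; the interval is -15.3000 ± 24.5362 = (-39.84, 9.24).

(-39.84, 9.24)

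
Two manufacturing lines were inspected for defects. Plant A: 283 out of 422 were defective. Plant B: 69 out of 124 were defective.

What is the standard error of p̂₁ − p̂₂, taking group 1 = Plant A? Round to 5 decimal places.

First, p̂₁ = 283/422 = 0.6706; p̂₂ = 69/124 = 0.5565.
The two standard errors are √(0.6706×0.3294/422) = 0.02288 and √(0.5565×0.4435/124) = 0.04461.
Because the samples are independent, SE_diff = √(0.02288² + 0.04461²) = 0.05014.

0.05014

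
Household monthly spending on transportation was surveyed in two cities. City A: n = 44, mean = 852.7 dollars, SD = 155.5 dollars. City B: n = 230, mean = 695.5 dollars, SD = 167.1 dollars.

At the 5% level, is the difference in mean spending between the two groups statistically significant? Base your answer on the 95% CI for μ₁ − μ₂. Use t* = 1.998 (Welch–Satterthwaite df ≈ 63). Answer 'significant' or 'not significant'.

significant

SE₁ = s₁/√n₁ = 155.5/√44 = 23.4425; SE₂ = 167.1/√230 = 11.0182.
Independent samples, unequal variances: SE_diff = √(SE₁² + SE₂²) = √(549.55080625 + 121.40073124) = 25.9027.
t* = 1.998, so margin of error = 1.998 × 25.9027 = 51.7536.
Difference in means = 852.7 − 695.5 = 157.2000.
157.2000 ± 51.7536 → (105.4464, 208.9536).
The interval (105.4464, 208.9536) does not contain 0, so the difference is significant.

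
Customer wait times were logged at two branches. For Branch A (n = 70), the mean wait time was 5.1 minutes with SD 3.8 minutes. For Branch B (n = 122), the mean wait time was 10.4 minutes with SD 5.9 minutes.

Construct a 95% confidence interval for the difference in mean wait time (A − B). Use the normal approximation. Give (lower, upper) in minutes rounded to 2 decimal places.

Standard errors of each mean: 3.8/√70 = 0.4542 and 5.9/√122 = 0.5342.
SE(x̄₁ − x̄₂) = √(0.4542² + 0.5342²) = 0.7012 for independent samples with unequal variances.
With z* = 1.960, the margin is 1.960 × 0.7012 = 1.3744.
x̄₁ − x̄₂ = 5.1 − 10.4 = -5.3000; the interval is -5.3000 ± 1.3744 = (-6.67, -3.93).

(-6.67, -3.93)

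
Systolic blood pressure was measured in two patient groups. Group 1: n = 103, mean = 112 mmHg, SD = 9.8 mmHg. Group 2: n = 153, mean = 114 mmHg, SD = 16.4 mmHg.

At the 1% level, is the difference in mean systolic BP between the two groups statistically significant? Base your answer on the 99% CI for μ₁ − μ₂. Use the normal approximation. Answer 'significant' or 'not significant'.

Standard errors of each mean: 9.8/√103 = 0.9656 and 16.4/√153 = 1.3259.
SE(x̄₁ − x̄₂) = √(0.9656² + 1.3259²) = 1.6402 for independent samples with unequal variances.
With z* = 2.576, the margin is 2.576 × 1.6402 = 4.2252.
x̄₁ − x̄₂ = 112 − 114 = -2.0000; the interval is -2.0000 ± 4.2252 = (-6.2252, 2.2252).
The interval (-6.2252, 2.2252) contains 0, so the difference is not significant.

not significant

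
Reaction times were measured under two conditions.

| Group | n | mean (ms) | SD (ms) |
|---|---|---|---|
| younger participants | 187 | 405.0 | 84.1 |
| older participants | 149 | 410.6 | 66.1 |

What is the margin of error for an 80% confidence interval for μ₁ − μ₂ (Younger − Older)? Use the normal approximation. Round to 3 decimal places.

Standard errors of each mean: 84.1/√187 = 6.1500 and 66.1/√149 = 5.4151.
SE(x̄₁ − x̄₂) = √(6.1500² + 5.4151²) = 8.1943 for independent samples with unequal variances.
With z* = 1.282, the margin is 1.282 × 8.1943 = 10.5051.

10.505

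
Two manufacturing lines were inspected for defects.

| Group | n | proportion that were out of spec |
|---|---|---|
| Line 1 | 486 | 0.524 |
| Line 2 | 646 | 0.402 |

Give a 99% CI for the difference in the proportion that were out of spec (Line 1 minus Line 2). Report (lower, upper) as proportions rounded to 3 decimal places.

(0.045, 0.199)

The two standard errors are √(0.5240×0.4760/486) = 0.02265 and √(0.4020×0.5980/646) = 0.01929.
Because the samples are independent, SE_diff = √(0.02265² + 0.01929²) = 0.02975.
Using z* = 2.576 for 99%, ME = 2.576 × 0.02975 = 0.07664.
p̂₁ − p̂₂ = 0.1220; interval 0.1220 ± 0.07664 gives (0.045, 0.199).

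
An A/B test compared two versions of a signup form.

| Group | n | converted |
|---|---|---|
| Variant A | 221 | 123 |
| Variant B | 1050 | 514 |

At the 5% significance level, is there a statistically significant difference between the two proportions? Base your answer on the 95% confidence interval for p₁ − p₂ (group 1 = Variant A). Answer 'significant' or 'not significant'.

First, p̂₁ = 123/221 = 0.5566; p̂₂ = 514/1050 = 0.4895.
The two standard errors are √(0.5566×0.4434/221) = 0.03342 and √(0.4895×0.5105/1050) = 0.01543.
Because the samples are independent, SE_diff = √(0.03342² + 0.01543²) = 0.03681.
Using z* = 1.960 for 95%, ME = 1.960 × 0.03681 = 0.07215.
p̂₁ − p̂₂ = 0.0671; interval 0.0671 ± 0.07215 gives (-0.00505, 0.13925).
The interval (-0.00505, 0.13925) contains 0, so the difference is not significant.

not significant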